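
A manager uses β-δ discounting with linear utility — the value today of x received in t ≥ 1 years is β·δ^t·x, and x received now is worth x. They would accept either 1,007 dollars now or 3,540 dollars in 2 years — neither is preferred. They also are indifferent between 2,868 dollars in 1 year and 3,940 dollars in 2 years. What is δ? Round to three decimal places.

δ ≈ 0.728

From the later pair, β·δ^1·2868 = β·δ^2·3940; dividing through, δ = 2868/3940 = 0.72792.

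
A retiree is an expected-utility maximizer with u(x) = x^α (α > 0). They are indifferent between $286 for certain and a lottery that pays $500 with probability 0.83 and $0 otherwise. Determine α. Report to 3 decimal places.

α ≈ 0.334

EU(lottery) = 0.83·500^α + 0.17·0 = 0.83·500^α.
Equating: 286^α = 0.83·500^α, i.e. 0.5720^α = 0.83.
α = ln(0.83) / ln(286/500) = -0.186330/-0.558616 ≈ 0.334.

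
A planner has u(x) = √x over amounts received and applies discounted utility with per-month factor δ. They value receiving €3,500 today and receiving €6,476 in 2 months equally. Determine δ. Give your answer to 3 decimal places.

δ ≈ 0.857

Indifference means u(3500) = δ^2 · u(6476), so δ^2 = u(3500)/u(6476).
With u(x) = √x: δ^2 = √3500/√6476 = √(3500/6476) = 0.73516.
So δ = 0.73516^(1/2) ≈ 0.857.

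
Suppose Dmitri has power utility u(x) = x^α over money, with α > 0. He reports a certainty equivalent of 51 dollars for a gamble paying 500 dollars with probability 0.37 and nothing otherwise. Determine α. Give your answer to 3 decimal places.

The lottery's expected utility is 0.37·u(500) + 0.63·u(0) = 0.37·500^α (since u(0) = 0 for α > 0).
Indifference: 51^α = 0.37·500^α, so (51/500)^α = 0.37.
α = ln(0.37) / ln(51/500) = -0.994252/-2.282782 ≈ 0.436.

α ≈ 0.436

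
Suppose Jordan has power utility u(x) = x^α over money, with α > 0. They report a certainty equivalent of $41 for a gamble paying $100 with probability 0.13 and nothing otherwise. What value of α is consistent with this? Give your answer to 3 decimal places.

EU(lottery) = 0.13·100^α + 0.87·0 = 0.13·100^α.
Equating: 41^α = 0.13·100^α, i.e. 0.4100^α = 0.13.
Taking logs: α·ln(41/100) = ln(0.13), so α = -2.040221 / -0.891598 ≈ 2.288.

α ≈ 2.288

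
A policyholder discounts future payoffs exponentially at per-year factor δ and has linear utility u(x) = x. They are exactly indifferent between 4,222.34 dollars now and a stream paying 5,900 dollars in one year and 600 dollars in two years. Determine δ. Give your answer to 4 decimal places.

δ ≈ 0.6700

Equating present values: 4222.34 = 5900δ + 600δ².
So 600δ² + 5900δ − 4222.34 = 0.
By the quadratic formula (taking the positive root), δ = (−5900 + √44943616.00) / 1200 ≈ 0.6700.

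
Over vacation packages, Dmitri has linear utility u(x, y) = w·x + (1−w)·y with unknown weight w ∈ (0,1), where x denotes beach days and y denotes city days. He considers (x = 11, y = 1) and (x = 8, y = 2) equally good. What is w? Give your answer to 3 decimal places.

w = 0.250

u(11,1) = u(8,2) means w·11 + (1−w)·1 = w·8 + (1−w)·2.
Rearranging, 3·w − 1·(1−w) = 0.
Hence w = 1/(3+1) = 1/4 = 0.250.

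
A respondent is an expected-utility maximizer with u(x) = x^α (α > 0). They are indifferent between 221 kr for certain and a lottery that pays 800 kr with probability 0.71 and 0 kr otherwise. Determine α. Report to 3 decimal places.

The lottery's expected utility is 0.71·u(800) + 0.29·u(0) = 0.71·800^α (since u(0) = 0 for α > 0).
Setting u(221) equal to that: 221^α = 0.71·800^α ⇒ (221/800)^α = 0.71.
α = ln(0.71) / ln(221/800) = -0.342490/-1.286449 ≈ 0.266.

α ≈ 0.266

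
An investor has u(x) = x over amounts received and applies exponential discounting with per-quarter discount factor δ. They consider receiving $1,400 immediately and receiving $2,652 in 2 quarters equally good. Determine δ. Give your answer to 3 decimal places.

Equating discounted utilities: u(1400) = δ^2·u(2652) ⇒ δ^2 = u(1400)/u(2652).
With u(x) = x: δ^2 = 1400/2652 = 0.52790.
Taking the square root: δ = 0.52790^(1/2) ≈ 0.727.

δ ≈ 0.727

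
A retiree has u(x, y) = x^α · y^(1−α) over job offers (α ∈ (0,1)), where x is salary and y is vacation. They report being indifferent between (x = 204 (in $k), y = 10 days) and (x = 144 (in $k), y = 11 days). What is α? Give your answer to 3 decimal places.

Indifference: 204^α · 10^(1−α) = 144^α · 11^(1−α).
Taking logs: α·ln 204 + (1−α)·ln 10 = α·ln 144 + (1−α)·ln 11, i.e. α·0.348307 = (1−α)·0.095310.
So α/(1−α) = (0.095310)/(0.348307) = 0.273638, and α = 0.273638/1.273638 ≈ 0.215.

α ≈ 0.215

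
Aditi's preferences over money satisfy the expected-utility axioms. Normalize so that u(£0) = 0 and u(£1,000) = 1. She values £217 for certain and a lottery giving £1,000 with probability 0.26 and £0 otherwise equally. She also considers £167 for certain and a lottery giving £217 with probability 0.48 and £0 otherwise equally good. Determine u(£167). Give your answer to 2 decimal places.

From the first indifference, u(£217) = 0.26·u(£1,000) + 0.74·u(£0) = 0.26·1 + 0.74·0 = 0.26.
Then u(£167) = 0.48·u(£217) + 0.52·u(£0) = 0.48·0.26 + 0.52·0.00 = 0.1248.

0.12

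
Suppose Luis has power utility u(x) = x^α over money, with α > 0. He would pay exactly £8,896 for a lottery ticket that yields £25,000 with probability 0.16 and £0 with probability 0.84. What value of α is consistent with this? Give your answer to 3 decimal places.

The lottery's expected utility is 0.16·u(25000) + 0.84·u(0) = 0.16·25000^α (since u(0) = 0 for α > 0).
Indifference: 8896^α = 0.16·25000^α, so (8896/25000)^α = 0.16.
α = ln(0.16) / ln(8896/25000) = -1.832581/-1.033274 ≈ 1.774.

α ≈ 1.774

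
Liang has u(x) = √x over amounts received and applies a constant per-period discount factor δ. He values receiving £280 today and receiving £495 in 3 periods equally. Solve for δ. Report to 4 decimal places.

The payoff in 3 periods is discounted by δ^3, so u(280) = δ^3·u(495) and δ^3 = u(280)/u(495).
Since u(x) = √x, δ^3 = √(280/495) = 0.75210.
So δ = 0.75210^(1/3) ≈ 0.9094.

δ ≈ 0.9094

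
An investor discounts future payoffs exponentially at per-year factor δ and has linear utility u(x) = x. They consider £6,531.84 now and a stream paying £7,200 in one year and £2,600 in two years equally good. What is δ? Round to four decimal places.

δ ≈ 0.7200

The stream is worth 7200δ + 2600δ² today, so 7200δ + 2600δ² = 6531.84.
Rearranged: 2600δ² + 7200δ − 6531.84 = 0.
The positive root is δ = [−7200 + √(7200² + 4·2600·6531.84)] / (2·2600) = (−7200 + 10944.000)/5200 ≈ 0.7200.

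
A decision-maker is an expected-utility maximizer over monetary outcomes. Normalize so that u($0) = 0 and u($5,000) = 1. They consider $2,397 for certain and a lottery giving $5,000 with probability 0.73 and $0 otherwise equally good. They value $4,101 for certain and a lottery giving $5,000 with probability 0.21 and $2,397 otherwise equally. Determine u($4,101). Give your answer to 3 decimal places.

0.787

The first gamble pins u($2,397): it must equal 0.73·1 + 0.27·0 = 0.73.
Chaining: u($4,101) = 0.21·1.00 + 0.79·0.73 = 0.7867.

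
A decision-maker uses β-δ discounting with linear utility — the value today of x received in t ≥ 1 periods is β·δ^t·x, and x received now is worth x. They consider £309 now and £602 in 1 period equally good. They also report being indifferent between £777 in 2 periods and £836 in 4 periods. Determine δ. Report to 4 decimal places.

δ ≈ 0.9641

The second indifference involves only future payoffs, so β cancels: β·δ^2·777 = β·δ^4·836, giving δ^2 = 777/836 = 0.92943, so δ = 0.96407.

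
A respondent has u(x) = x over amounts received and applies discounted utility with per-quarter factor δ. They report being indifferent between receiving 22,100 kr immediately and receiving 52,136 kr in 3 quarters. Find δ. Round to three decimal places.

The payoff in 3 quarters is discounted by δ^3, so u(22100) = δ^3·u(52136) and δ^3 = u(22100)/u(52136).
With u(x) = x: δ^3 = 22100/52136 = 0.42389.
So δ = 0.42389^(1/3) ≈ 0.751.

δ ≈ 0.751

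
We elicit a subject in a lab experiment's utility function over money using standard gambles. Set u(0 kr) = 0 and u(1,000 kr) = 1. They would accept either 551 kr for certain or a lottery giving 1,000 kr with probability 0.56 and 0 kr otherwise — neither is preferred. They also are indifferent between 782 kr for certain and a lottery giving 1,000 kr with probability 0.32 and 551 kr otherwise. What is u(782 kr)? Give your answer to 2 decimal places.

First, u(551 kr) = 0.56·u(1,000 kr) + 0.44·u(0 kr) = 0.56.
The second indifference gives u(782 kr) = 0.32·u(1,000 kr) + 0.68·u(551 kr) = 0.32·1.00 + 0.68·0.56 = 0.7008.

0.70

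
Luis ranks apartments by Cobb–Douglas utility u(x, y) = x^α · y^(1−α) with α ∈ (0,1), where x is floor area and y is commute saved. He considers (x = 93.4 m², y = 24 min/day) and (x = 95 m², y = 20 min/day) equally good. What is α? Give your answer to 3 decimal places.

The Cobb–Douglas utilities coincide, so 93.4^α·24^(1−α) = 95^α·20^(1−α).
(93.4/95)^α = (20/24)^(1−α); take logs: α·ln(93.4/95) = (1−α)·ln(20/24), i.e. α·-0.016986 = (1−α)·-0.182322.
With A = -0.016986 and B = -0.182322: α·A = (1−α)·B, so α = B/(A+B) = -0.182322/-0.199308 ≈ 0.915.

α ≈ 0.915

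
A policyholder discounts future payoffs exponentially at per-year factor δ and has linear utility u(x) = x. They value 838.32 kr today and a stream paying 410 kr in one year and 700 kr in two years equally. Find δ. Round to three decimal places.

Equating present values: 838.32 = 410δ + 700δ².
Rearranged: 700δ² + 410δ − 838.32 = 0.
The positive root is δ = [−410 + √(410² + 4·700·838.32)] / (2·700) = (−410 + 1586.000)/1400 ≈ 0.840.

δ ≈ 0.840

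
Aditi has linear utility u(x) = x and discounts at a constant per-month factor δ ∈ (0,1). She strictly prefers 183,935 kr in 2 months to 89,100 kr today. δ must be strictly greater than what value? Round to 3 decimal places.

Comparing present values: 89100 < δ^2·183935.
Dividing by 183935: δ^2 > 0.48441. Both sides are positive, so the square root keeps the direction.
δ > 0.48441^(1/2) = 0.696.

δ > 0.696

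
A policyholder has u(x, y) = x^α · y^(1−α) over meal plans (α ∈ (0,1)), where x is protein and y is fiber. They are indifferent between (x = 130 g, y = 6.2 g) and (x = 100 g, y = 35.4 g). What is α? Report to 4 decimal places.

α ≈ 0.8691

The Cobb–Douglas utilities coincide, so 130^α·6.2^(1−α) = 100^α·35.4^(1−α).
Rearrange to (130/100)^α = (35.4/6.2)^(1−α) and take logs: α·0.2623643 = (1−α)·1.7421625.
So α/(1−α) = (1.7421625)/(0.2623643) = 6.6402422, and α = 6.6402422/7.6402422 ≈ 0.8691.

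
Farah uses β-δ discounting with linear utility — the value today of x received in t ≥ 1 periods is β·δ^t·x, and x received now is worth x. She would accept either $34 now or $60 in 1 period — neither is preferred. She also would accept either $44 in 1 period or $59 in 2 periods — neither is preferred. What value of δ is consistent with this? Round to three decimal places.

δ ≈ 0.746

The second indifference involves only future payoffs, so β cancels: β·δ^1·44 = β·δ^2·59, giving δ = 44/59 = 0.74576.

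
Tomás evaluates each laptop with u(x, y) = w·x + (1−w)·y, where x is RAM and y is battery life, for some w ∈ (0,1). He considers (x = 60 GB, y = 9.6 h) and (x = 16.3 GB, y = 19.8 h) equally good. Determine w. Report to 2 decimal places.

w = 0.19

Equating utilities: w·60 + (1−w)·9.6 = w·16.3 + (1−w)·19.8.
Rearranging, 43.7·w − 10.2·(1−w) = 0.
So w/(1−w) = 10.2/43.7 = 0.2334, giving w = 10.2/(43.7+10.2) = 0.19.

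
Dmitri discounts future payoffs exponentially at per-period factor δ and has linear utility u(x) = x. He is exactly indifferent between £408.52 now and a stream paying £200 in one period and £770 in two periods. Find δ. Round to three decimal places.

δ ≈ 0.610

Present value of the stream is 200·δ + 770·δ². Indifference gives 200δ + 770δ² = 408.52.
That is, 770δ² + 200δ − 408.52 = 0, a quadratic in δ.
By the quadratic formula (taking the positive root), δ = (−200 + √1298241.60) / 1540 ≈ 0.610.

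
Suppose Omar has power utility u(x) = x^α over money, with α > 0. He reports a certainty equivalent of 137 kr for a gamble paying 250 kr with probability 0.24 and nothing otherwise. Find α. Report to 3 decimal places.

The lottery's expected utility is 0.24·u(250) + 0.76·u(0) = 0.24·250^α (since u(0) = 0 for α > 0).
Equating: 137^α = 0.24·250^α, i.e. 0.5480^α = 0.24.
Taking logs: α·ln(137/250) = ln(0.24), so α = -1.427116 / -0.601480 ≈ 2.373.

α ≈ 2.373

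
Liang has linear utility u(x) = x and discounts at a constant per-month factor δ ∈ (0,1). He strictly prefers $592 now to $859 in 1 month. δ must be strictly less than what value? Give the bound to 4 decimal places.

δ < 0.6892

Under u(x) = x this choice says 592 > δ·859.
So δ < 592/859 = 0.68917.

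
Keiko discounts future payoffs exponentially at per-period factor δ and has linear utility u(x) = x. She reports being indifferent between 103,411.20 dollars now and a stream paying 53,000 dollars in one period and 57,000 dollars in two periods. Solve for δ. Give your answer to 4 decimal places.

The stream is worth 53000δ + 57000δ² today, so 53000δ + 57000δ² = 103411.20.
Rearranged: 57000δ² + 53000δ − 103411.20 = 0.
δ = (−53000 + √(53000² + 4·57000·103411.20)) / (2·57000) = (−53000 + √26386753600.00) / 114000 ≈ 0.9600.

δ ≈ 0.9600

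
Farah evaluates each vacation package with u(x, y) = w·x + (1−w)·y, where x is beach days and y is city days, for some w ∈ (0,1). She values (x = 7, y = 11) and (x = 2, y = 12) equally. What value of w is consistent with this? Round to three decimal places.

Equating utilities: w·7 + (1−w)·11 = w·2 + (1−w)·12.
w·(7−2) = (1−w)·(12−11), i.e. w·5 = (1−w)·1.
The marginal rate of substitution is 1/5, so w = 1/(5+1) = 0.167.

w = 0.167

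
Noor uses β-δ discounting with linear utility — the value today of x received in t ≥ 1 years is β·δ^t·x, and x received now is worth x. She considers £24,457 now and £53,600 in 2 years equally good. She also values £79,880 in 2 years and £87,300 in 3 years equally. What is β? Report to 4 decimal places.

The second indifference involves only future payoffs, so β cancels: β·δ^2·79880 = β·δ^3·87300, giving δ = 79880/87300 = 0.91501.
Now use the now-vs-future pair: 24457 = β·δ^2·53600 gives β = 24457/(0.83724·53600) ≈ 0.5450.

β ≈ 0.5450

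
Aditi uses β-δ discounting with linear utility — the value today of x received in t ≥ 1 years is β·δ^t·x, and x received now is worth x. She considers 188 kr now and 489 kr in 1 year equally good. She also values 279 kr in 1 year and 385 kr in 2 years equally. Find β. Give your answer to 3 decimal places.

From the later pair, β·δ^1·279 = β·δ^2·385; dividing through, δ = 279/385 = 0.72468.
The first indifference: 188 = β·δ·489, so β = 188/(δ·489) = 188/(0.72468·489) ≈ 0.531.

β ≈ 0.531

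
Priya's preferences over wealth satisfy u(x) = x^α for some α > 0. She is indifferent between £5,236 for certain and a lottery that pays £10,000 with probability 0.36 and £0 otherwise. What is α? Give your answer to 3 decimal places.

α ≈ 1.579

Since u(0) = 0, the lottery's EU is 0.36·10000^α.
Indifference: 5236^α = 0.36·10000^α, so (5236/10000)^α = 0.36.
Taking logs: α·ln(5236/10000) = ln(0.36), so α = -1.021651 / -0.647027 ≈ 1.579.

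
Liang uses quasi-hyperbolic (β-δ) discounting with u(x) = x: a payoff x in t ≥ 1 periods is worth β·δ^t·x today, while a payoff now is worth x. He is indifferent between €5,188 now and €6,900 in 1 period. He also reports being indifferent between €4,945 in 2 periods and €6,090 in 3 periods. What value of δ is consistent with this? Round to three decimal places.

δ ≈ 0.812

The second indifference involves only future payoffs, so β cancels: β·δ^2·4945 = β·δ^3·6090, giving δ = 4945/6090 = 0.81199.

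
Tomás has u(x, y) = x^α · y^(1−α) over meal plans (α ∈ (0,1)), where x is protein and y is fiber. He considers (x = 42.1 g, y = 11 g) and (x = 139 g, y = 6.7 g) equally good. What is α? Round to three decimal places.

α ≈ 0.293

The Cobb–Douglas utilities coincide, so 42.1^α·11^(1−α) = 139^α·6.7^(1−α).
Rearrange to (42.1/139)^α = (6.7/11)^(1−α) and take logs: α·-1.194426 = (1−α)·-0.495788.
With A = -1.194426 and B = -0.495788: α·A = (1−α)·B, so α = B/(A+B) = -0.495788/-1.690214 ≈ 0.293.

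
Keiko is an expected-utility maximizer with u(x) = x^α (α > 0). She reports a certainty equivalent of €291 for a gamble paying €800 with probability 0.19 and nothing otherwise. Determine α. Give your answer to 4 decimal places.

Since u(0) = 0, the lottery's EU is 0.19·800^α.
Setting u(291) equal to that: 291^α = 0.19·800^α ⇒ (291/800)^α = 0.19.
Take logs: α = ln 0.19 / ln(291/800) ≈ 1.642193.

α ≈ 1.6422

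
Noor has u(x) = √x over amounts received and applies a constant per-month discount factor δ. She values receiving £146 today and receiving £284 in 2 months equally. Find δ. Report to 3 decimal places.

δ ≈ 0.847

The payoff in 2 months is discounted by δ^2, so u(146) = δ^2·u(284) and δ^2 = u(146)/u(284).
Since u(x) = √x, δ^2 = √(146/284) = 0.71700.
Hence δ = (0.71700)^(1/2) = 0.84676.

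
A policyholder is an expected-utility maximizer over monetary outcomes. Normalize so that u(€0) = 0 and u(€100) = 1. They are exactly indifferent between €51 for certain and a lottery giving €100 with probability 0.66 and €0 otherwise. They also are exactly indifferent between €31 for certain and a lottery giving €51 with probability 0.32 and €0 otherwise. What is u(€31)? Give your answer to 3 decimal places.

0.211

The first gamble pins u(€51): it must equal 0.66·1 + 0.34·0 = 0.66.
The second indifference gives u(€31) = 0.32·u(€51) + 0.68·u(€0) = 0.32·0.66 + 0.68·0.00 = 0.2112.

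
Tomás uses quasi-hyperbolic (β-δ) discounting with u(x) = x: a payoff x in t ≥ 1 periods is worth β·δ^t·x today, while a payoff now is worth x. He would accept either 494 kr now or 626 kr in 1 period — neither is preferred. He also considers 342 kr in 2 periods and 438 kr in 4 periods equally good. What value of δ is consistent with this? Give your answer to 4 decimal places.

Both payoffs in the second observation are in the future, so β drops out: δ^2·342 = δ^4·438 ⇒ δ^2 = 342/438 = 0.78082, so δ = 0.88364.

δ ≈ 0.8836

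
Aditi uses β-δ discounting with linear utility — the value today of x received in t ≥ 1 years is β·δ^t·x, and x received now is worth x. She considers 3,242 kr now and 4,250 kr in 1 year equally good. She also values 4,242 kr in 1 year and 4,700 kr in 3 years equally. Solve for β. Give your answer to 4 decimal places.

β ≈ 0.8029

The second indifference involves only future payoffs, so β cancels: β·δ^1·4242 = β·δ^3·4700, giving δ^2 = 4242/4700 = 0.90255, so δ = 0.95003.
The first indifference: 3242 = β·δ·4250, so β = 3242/(δ·4250) = 3242/(0.95003·4250) ≈ 0.8029.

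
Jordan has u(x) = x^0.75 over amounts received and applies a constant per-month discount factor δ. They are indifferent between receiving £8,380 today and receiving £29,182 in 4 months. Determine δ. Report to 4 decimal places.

Indifference means u(8380) = δ^4 · u(29182), so δ^4 = u(8380)/u(29182).
With u(x) = x^0.75: δ^4 = 8380^0.75/29182^0.75 = (8380/29182)^0.75 = 0.39228.
So δ = 0.39228^(1/4) ≈ 0.7914.

δ ≈ 0.7914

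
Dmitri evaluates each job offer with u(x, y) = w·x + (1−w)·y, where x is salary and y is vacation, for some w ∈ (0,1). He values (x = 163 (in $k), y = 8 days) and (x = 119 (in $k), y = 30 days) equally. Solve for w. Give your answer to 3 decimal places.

w = 0.333

Equating utilities: w·163 + (1−w)·8 = w·119 + (1−w)·30.
w·(163−119) = (1−w)·(30−8), i.e. w·44 = (1−w)·22.
Hence w = 22/(44+22) = 22/66 = 0.333.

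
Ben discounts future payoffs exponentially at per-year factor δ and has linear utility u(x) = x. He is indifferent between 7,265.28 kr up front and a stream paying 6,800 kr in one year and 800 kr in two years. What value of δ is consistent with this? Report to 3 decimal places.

The stream is worth 6800δ + 800δ² today, so 6800δ + 800δ² = 7265.28.
That is, 800δ² + 6800δ − 7265.28 = 0, a quadratic in δ.
By the quadratic formula (taking the positive root), δ = (−6800 + √69488896.00) / 1600 ≈ 0.960.

δ ≈ 0.960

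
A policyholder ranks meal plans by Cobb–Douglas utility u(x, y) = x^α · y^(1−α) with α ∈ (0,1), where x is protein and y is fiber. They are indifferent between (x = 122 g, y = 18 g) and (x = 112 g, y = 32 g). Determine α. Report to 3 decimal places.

Indifference: 122^α · 18^(1−α) = 112^α · 32^(1−α).
(122/112)^α = (32/18)^(1−α); take logs: α·ln(122/112) = (1−α)·ln(32/18), i.e. α·0.085522 = (1−α)·0.575364.
With A = 0.085522 and B = 0.575364: α·A = (1−α)·B, so α = B/(A+B) = 0.575364/0.660886 ≈ 0.871.

α ≈ 0.871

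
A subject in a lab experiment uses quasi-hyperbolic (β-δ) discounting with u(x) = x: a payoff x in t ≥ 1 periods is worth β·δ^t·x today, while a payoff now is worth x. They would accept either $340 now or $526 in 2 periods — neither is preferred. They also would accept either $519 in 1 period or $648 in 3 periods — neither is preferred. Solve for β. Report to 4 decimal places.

Both payoffs in the second observation are in the future, so β drops out: δ^1·519 = δ^3·648 ⇒ δ^2 = 519/648 = 0.80093, so δ = 0.89494.
Now use the now-vs-future pair: 340 = β·δ^2·526 gives β = 340/(0.80093·526) ≈ 0.8071.

β ≈ 0.8071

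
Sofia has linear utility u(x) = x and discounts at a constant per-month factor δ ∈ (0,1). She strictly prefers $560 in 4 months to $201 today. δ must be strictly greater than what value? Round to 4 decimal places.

Comparing present values: 201 < δ^4·560.
Dividing by 560: δ^4 > 0.35893. Both sides are positive, so the 4th root keeps the direction.
δ > 0.35893^(1/4) = 0.7740.

δ > 0.7740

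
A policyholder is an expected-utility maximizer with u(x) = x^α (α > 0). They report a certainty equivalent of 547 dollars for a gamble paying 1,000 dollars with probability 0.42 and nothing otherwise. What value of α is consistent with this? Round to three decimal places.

α ≈ 1.438

The lottery's expected utility is 0.42·u(1000) + 0.58·u(0) = 0.42·1000^α (since u(0) = 0 for α > 0).
Setting u(547) equal to that: 547^α = 0.42·1000^α ⇒ (547/1000)^α = 0.42.
Take logs: α = ln 0.42 / ln(547/1000) ≈ 1.43791.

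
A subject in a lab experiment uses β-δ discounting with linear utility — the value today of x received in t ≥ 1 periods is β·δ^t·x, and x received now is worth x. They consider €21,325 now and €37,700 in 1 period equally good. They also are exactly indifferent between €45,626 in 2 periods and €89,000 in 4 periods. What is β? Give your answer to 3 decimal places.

β ≈ 0.790

Both payoffs in the second observation are in the future, so β drops out: δ^2·45626 = δ^4·89000 ⇒ δ^2 = 45626/89000 = 0.51265, so δ = 0.71600.
Now use the now-vs-future pair: 21325 = β·δ·37700 gives β = 21325/(0.71600·37700) ≈ 0.790.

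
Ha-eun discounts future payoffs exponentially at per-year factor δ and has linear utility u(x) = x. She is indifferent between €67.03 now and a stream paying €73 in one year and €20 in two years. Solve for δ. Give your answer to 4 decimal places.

Equating present values: 67.03 = 73δ + 20δ².
That is, 20δ² + 73δ − 67.03 = 0, a quadratic in δ.
The positive root is δ = [−73 + √(73² + 4·20·67.03)] / (2·20) = (−73 + 103.399)/40 ≈ 0.7600.

δ ≈ 0.7600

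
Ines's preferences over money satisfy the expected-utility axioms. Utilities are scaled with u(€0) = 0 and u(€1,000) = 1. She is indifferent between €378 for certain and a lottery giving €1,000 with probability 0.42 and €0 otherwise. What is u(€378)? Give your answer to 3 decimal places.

0.420

By the standard-gamble method, u(€378) is just the indifference probability on the best outcome: 0.42.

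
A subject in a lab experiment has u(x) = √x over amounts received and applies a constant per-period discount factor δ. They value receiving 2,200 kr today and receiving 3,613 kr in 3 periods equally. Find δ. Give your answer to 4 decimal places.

δ ≈ 0.9206

The payoff in 3 periods is discounted by δ^3, so u(2200) = δ^3·u(3613) and δ^3 = u(2200)/u(3613).
Since u(x) = √x, δ^3 = √(2200/3613) = 0.78033.
Hence δ = (0.78033)^(1/3) = 0.920646.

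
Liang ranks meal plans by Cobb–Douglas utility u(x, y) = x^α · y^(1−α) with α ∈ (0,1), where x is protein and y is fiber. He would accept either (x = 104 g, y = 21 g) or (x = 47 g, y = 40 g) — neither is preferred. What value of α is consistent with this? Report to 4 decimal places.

The Cobb–Douglas utilities coincide, so 104^α·21^(1−α) = 47^α·40^(1−α).
Taking logs: α·ln 104 + (1−α)·ln 21 = α·ln 47 + (1−α)·ln 40, i.e. α·0.7942433 = (1−α)·0.6443570.
Thus α·(1.4386003) = 0.6443570, so α = 0.6443570/1.4386003 ≈ 0.4479.

α ≈ 0.4479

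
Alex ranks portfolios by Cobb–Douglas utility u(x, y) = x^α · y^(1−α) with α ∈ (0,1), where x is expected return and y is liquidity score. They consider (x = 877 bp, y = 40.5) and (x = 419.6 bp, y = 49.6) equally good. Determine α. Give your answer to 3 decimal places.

Set the two utilities equal: 877^α·40.5^(1−α) = 419.6^α·49.6^(1−α).
(877/419.6)^α = (49.6/40.5)^(1−α); take logs: α·ln(877/419.6) = (1−α)·ln(49.6/40.5), i.e. α·0.737205 = (1−α)·0.202689.
With A = 0.737205 and B = 0.202689: α·A = (1−α)·B, so α = B/(A+B) = 0.202689/0.939894 ≈ 0.216.

α ≈ 0.216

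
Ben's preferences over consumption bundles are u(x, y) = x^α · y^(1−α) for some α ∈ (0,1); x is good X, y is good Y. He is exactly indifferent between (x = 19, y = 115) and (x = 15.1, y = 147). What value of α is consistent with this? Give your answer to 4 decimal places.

Set the two utilities equal: 19^α·115^(1−α) = 15.1^α·147^(1−α).
Rearrange to (19/15.1)^α = (147/115)^(1−α) and take logs: α·0.2297442 = (1−α)·0.2455005.
So α/(1−α) = (0.2455005)/(0.2297442) = 1.0685819, and α = 1.0685819/2.0685819 ≈ 0.5166.

α ≈ 0.5166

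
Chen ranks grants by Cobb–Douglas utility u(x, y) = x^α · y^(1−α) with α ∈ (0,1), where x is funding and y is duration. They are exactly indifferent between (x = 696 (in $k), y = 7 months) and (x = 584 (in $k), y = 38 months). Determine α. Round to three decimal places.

Set the two utilities equal: 696^α·7^(1−α) = 584^α·38^(1−α).
Taking logs: α·ln 696 + (1−α)·ln 7 = α·ln 584 + (1−α)·ln 38, i.e. α·0.175449 = (1−α)·1.691676.
So α/(1−α) = (1.691676)/(0.175449) = 9.641981, and α = 9.641981/10.641981 ≈ 0.906.

α ≈ 0.906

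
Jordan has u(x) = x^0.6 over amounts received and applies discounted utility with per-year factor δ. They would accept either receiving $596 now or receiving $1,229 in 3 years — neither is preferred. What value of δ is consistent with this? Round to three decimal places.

The payoff in 3 years is discounted by δ^3, so u(596) = δ^3·u(1229) and δ^3 = u(596)/u(1229).
With u(x) = x^0.6: δ^3 = 596^0.6/1229^0.6 = (596/1229)^0.6 = 0.64776.
Hence δ = (0.64776)^(1/3) = 0.86524.

δ ≈ 0.865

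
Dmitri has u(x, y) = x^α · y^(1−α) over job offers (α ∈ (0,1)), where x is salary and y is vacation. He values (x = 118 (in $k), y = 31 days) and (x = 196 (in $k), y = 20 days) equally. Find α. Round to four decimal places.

α ≈ 0.4634

Set the two utilities equal: 118^α·31^(1−α) = 196^α·20^(1−α).
(118/196)^α = (20/31)^(1−α); take logs: α·ln(118/196) = (1−α)·ln(20/31), i.e. α·-0.5074300 = (1−α)·-0.4382549.
Thus α·(-0.9456849) = -0.4382549, so α = -0.4382549/-0.9456849 ≈ 0.4634.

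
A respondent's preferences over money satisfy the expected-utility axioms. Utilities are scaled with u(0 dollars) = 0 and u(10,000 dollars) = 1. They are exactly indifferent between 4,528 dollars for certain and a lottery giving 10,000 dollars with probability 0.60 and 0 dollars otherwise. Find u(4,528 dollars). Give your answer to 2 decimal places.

0.60

The indifference gives u(4,528 dollars) = 0.60·u(10,000 dollars) + 0.40·u(0 dollars) = 0.60·1 + 0.40·0 = 0.60.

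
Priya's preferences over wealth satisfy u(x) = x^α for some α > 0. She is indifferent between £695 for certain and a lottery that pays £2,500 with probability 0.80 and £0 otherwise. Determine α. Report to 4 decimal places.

α ≈ 0.1743

Since u(0) = 0, the lottery's EU is 0.80·2500^α.
Equating: 695^α = 0.80·2500^α, i.e. 0.2780^α = 0.80.
α = ln(0.80) / ln(695/2500) = -0.2231436/-1.2801342 ≈ 0.1743.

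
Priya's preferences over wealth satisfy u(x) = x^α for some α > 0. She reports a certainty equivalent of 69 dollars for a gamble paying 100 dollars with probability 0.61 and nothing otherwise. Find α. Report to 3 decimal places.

α ≈ 1.332

The lottery's expected utility is 0.61·u(100) + 0.39·u(0) = 0.61·100^α (since u(0) = 0 for α > 0).
Equating: 69^α = 0.61·100^α, i.e. 0.6900^α = 0.61.
Taking logs: α·ln(69/100) = ln(0.61), so α = -0.494296 / -0.371064 ≈ 1.332.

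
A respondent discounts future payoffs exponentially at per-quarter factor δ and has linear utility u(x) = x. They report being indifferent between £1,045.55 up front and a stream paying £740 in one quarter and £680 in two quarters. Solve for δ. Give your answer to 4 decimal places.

δ ≈ 0.8100

Equating present values: 1045.55 = 740δ + 680δ².
That is, 680δ² + 740δ − 1045.55 = 0, a quadratic in δ.
The positive root is δ = [−740 + √(740² + 4·680·1045.55)] / (2·680) = (−740 + 1841.601)/1360 ≈ 0.8100.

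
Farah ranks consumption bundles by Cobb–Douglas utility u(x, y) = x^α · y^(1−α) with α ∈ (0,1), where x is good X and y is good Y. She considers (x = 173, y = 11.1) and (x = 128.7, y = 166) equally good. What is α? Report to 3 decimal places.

α ≈ 0.901

Indifference: 173^α · 11.1^(1−α) = 128.7^α · 166^(1−α).
Taking logs: α·ln 173 + (1−α)·ln 11.1 = α·ln 128.7 + (1−α)·ln 166, i.e. α·0.295807 = (1−α)·2.705043.
Thus α·(3.000850) = 2.705043, so α = 2.705043/3.000850 ≈ 0.901.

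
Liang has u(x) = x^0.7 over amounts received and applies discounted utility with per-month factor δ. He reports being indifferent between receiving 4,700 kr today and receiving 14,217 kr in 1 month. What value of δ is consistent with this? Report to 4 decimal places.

The payoff in 1 month is discounted by δ, so u(4700) = δ·u(14217) and δ = u(4700)/u(14217).
Since u(x) = x^0.7, δ = (4700/14217)^0.7 = 0.33059^0.7 = 0.46079.

δ ≈ 0.4608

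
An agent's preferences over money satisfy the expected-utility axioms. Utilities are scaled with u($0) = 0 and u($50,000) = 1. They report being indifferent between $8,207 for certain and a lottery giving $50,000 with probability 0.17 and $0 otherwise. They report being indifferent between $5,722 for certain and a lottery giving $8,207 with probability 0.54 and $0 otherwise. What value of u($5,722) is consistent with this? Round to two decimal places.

0.09

The first gamble pins u($8,207): it must equal 0.17·1 + 0.83·0 = 0.17.
The second indifference gives u($5,722) = 0.54·u($8,207) + 0.46·u($0) = 0.54·0.17 + 0.46·0.00 = 0.0918.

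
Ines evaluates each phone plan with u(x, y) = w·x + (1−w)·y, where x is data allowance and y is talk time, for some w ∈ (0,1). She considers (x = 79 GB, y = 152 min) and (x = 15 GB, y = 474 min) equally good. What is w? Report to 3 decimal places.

Equating utilities: w·79 + (1−w)·152 = w·15 + (1−w)·474.
Rearranging, 64·w − 322·(1−w) = 0.
So w/(1−w) = 322/64 = 5.0312, giving w = 322/(64+322) = 0.834.

w = 0.834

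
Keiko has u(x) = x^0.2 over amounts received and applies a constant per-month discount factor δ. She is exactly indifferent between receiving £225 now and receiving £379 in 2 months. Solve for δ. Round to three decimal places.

The payoff in 2 months is discounted by δ^2, so u(225) = δ^2·u(379) and δ^2 = u(225)/u(379).
With u(x) = x^0.2: δ^2 = 225^0.2/379^0.2 = (225/379)^0.2 = 0.90097.
Taking the square root: δ = 0.90097^(1/2) ≈ 0.949.

δ ≈ 0.949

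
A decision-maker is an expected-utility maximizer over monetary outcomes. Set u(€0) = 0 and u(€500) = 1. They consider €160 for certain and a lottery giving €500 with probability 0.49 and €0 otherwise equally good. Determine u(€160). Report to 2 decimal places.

By the standard-gamble method, u(€160) is just the indifference probability on the best outcome: 0.49.

0.49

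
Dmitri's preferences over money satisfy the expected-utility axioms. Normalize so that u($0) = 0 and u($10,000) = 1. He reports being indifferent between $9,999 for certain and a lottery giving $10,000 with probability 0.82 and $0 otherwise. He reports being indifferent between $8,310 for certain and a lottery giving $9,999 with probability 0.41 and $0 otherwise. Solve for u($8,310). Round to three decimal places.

The first gamble pins u($9,999): it must equal 0.82·1 + 0.18·0 = 0.82.
Chaining: u($8,310) = 0.41·0.82 + 0.59·0.00 = 0.3362.

0.336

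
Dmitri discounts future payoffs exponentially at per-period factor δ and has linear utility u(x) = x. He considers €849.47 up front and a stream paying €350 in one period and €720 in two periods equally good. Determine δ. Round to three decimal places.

δ ≈ 0.870

The stream is worth 350δ + 720δ² today, so 350δ + 720δ² = 849.47.
That is, 720δ² + 350δ − 849.47 = 0, a quadratic in δ.
By the quadratic formula (taking the positive root), δ = (−350 + √2568973.60) / 1440 ≈ 0.870.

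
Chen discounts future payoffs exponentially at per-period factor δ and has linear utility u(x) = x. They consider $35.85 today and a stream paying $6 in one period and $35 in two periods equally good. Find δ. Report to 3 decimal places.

δ ≈ 0.930

Equating present values: 35.85 = 6δ + 35δ².
Rearranged: 35δ² + 6δ − 35.85 = 0.
δ = (−6 + √(6² + 4·35·35.85)) / (2·35) = (−6 + √5055.00) / 70 ≈ 0.930.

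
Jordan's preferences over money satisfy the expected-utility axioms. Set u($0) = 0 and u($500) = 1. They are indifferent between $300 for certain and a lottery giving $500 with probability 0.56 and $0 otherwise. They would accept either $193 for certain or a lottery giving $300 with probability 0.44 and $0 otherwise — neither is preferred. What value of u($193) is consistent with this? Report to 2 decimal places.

From the first indifference, u($300) = 0.56·u($500) + 0.44·u($0) = 0.56·1 + 0.44·0 = 0.56.
Chaining: u($193) = 0.44·0.56 + 0.56·0.00 = 0.2464.

0.25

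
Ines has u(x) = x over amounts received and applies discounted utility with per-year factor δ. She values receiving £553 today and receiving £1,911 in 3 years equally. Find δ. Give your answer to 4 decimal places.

The payoff in 3 years is discounted by δ^3, so u(553) = δ^3·u(1911) and δ^3 = u(553)/u(1911).
With u(x) = x: δ^3 = 553/1911 = 0.28938.
Hence δ = (0.28938)^(1/3) = 0.661436.

δ ≈ 0.6614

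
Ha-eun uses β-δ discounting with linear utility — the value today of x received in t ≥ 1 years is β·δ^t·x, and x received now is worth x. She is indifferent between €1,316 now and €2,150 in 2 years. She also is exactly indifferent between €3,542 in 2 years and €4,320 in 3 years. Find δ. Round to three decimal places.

The second indifference involves only future payoffs, so β cancels: β·δ^2·3542 = β·δ^3·4320, giving δ = 3542/4320 = 0.81991.

δ ≈ 0.820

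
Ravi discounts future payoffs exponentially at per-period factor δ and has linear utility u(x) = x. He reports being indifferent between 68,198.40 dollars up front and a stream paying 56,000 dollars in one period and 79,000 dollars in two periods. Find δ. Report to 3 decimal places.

δ ≈ 0.640

Present value of the stream is 56000·δ + 79000·δ². Indifference gives 56000δ + 79000δ² = 68198.40.
So 79000δ² + 56000δ − 68198.40 = 0.
By the quadratic formula (taking the positive root), δ = (−56000 + √24686694400.00) / 158000 ≈ 0.640.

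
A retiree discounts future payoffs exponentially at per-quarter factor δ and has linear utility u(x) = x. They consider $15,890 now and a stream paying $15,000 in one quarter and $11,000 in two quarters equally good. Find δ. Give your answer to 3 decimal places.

δ ≈ 0.700

Equating present values: 15890 = 15000δ + 11000δ².
So 11000δ² + 15000δ − 15890 = 0.
By the quadratic formula (taking the positive root), δ = (−15000 + √924160000.00) / 22000 ≈ 0.700.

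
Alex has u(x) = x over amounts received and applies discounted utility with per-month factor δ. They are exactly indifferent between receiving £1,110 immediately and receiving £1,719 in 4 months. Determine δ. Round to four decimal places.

The payoff in 4 months is discounted by δ^4, so u(1110) = δ^4·u(1719) and δ^4 = u(1110)/u(1719).
With u(x) = x: δ^4 = 1110/1719 = 0.64572.
Taking the 4th root: δ = 0.64572^(1/4) ≈ 0.8964.

δ ≈ 0.8964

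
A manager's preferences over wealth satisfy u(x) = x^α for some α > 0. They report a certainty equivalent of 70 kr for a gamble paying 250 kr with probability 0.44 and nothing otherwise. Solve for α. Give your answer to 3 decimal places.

EU(lottery) = 0.44·250^α + 0.56·0 = 0.44·250^α.
Indifference: 70^α = 0.44·250^α, so (70/250)^α = 0.44.
α = ln(0.44) / ln(70/250) = -0.820981/-1.272966 ≈ 0.645.

α ≈ 0.645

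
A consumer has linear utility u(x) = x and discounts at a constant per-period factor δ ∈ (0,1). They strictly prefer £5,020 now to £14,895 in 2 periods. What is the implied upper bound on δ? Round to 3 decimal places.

The preference means 5020 > δ^2·14895.
Dividing by 14895: δ^2 < 0.33703. Both sides are positive, so the square root keeps the direction.
δ < (5020/14895)^(1/2) ≈ 0.581.

δ < 0.581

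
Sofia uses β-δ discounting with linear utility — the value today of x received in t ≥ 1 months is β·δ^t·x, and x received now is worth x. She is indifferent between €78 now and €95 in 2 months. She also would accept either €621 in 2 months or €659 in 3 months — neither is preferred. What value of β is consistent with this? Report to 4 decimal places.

β ≈ 0.9246

Both payoffs in the second observation are in the future, so β drops out: δ^2·621 = δ^3·659 ⇒ δ = 621/659 = 0.94234.
Now use the now-vs-future pair: 78 = β·δ^2·95 gives β = 78/(0.88800·95) ≈ 0.9246.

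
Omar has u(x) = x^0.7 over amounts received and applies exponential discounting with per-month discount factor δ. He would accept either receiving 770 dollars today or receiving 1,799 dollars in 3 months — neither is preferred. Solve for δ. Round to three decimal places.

Equating discounted utilities: u(770) = δ^3·u(1799) ⇒ δ^3 = u(770)/u(1799).
With u(x) = x^0.7: δ^3 = 770^0.7/1799^0.7 = (770/1799)^0.7 = 0.55211.
Taking the cube root: δ = 0.55211^(1/3) ≈ 0.820.

δ ≈ 0.820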